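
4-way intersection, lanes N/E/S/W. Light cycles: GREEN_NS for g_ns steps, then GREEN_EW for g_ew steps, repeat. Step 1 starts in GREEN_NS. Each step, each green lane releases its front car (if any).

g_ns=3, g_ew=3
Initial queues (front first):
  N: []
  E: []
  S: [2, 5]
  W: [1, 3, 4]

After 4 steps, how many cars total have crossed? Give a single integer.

Step 1 [NS]: N:empty,E:wait,S:car2-GO,W:wait | queues: N=0 E=0 S=1 W=3
Step 2 [NS]: N:empty,E:wait,S:car5-GO,W:wait | queues: N=0 E=0 S=0 W=3
Step 3 [NS]: N:empty,E:wait,S:empty,W:wait | queues: N=0 E=0 S=0 W=3
Step 4 [EW]: N:wait,E:empty,S:wait,W:car1-GO | queues: N=0 E=0 S=0 W=2
Cars crossed by step 4: 3

Answer: 3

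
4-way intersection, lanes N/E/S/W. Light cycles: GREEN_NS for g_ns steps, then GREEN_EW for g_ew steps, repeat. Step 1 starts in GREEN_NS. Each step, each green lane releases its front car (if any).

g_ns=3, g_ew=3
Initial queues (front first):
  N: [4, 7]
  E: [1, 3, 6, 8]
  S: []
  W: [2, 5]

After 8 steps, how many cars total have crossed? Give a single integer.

Answer: 7

Derivation:
Step 1 [NS]: N:car4-GO,E:wait,S:empty,W:wait | queues: N=1 E=4 S=0 W=2
Step 2 [NS]: N:car7-GO,E:wait,S:empty,W:wait | queues: N=0 E=4 S=0 W=2
Step 3 [NS]: N:empty,E:wait,S:empty,W:wait | queues: N=0 E=4 S=0 W=2
Step 4 [EW]: N:wait,E:car1-GO,S:wait,W:car2-GO | queues: N=0 E=3 S=0 W=1
Step 5 [EW]: N:wait,E:car3-GO,S:wait,W:car5-GO | queues: N=0 E=2 S=0 W=0
Step 6 [EW]: N:wait,E:car6-GO,S:wait,W:empty | queues: N=0 E=1 S=0 W=0
Step 7 [NS]: N:empty,E:wait,S:empty,W:wait | queues: N=0 E=1 S=0 W=0
Step 8 [NS]: N:empty,E:wait,S:empty,W:wait | queues: N=0 E=1 S=0 W=0
Cars crossed by step 8: 7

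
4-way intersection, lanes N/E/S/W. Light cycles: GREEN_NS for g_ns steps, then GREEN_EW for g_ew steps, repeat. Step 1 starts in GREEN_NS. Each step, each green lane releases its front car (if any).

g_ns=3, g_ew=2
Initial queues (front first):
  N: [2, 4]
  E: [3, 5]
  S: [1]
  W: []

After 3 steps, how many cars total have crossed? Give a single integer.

Answer: 3

Derivation:
Step 1 [NS]: N:car2-GO,E:wait,S:car1-GO,W:wait | queues: N=1 E=2 S=0 W=0
Step 2 [NS]: N:car4-GO,E:wait,S:empty,W:wait | queues: N=0 E=2 S=0 W=0
Step 3 [NS]: N:empty,E:wait,S:empty,W:wait | queues: N=0 E=2 S=0 W=0
Cars crossed by step 3: 3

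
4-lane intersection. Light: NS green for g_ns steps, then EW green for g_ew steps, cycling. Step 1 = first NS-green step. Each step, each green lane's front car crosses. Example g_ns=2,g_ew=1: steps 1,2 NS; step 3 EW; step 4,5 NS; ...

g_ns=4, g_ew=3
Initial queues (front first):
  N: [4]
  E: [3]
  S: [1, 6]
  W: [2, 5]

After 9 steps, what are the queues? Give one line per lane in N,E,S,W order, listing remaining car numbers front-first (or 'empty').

Step 1 [NS]: N:car4-GO,E:wait,S:car1-GO,W:wait | queues: N=0 E=1 S=1 W=2
Step 2 [NS]: N:empty,E:wait,S:car6-GO,W:wait | queues: N=0 E=1 S=0 W=2
Step 3 [NS]: N:empty,E:wait,S:empty,W:wait | queues: N=0 E=1 S=0 W=2
Step 4 [NS]: N:empty,E:wait,S:empty,W:wait | queues: N=0 E=1 S=0 W=2
Step 5 [EW]: N:wait,E:car3-GO,S:wait,W:car2-GO | queues: N=0 E=0 S=0 W=1
Step 6 [EW]: N:wait,E:empty,S:wait,W:car5-GO | queues: N=0 E=0 S=0 W=0

N: empty
E: empty
S: empty
W: empty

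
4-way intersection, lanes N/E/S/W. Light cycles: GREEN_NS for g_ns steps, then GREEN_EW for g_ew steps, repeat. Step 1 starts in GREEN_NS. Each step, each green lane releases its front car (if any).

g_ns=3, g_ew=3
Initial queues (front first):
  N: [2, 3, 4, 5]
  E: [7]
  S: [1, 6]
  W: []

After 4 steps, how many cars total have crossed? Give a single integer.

Step 1 [NS]: N:car2-GO,E:wait,S:car1-GO,W:wait | queues: N=3 E=1 S=1 W=0
Step 2 [NS]: N:car3-GO,E:wait,S:car6-GO,W:wait | queues: N=2 E=1 S=0 W=0
Step 3 [NS]: N:car4-GO,E:wait,S:empty,W:wait | queues: N=1 E=1 S=0 W=0
Step 4 [EW]: N:wait,E:car7-GO,S:wait,W:empty | queues: N=1 E=0 S=0 W=0
Cars crossed by step 4: 6

Answer: 6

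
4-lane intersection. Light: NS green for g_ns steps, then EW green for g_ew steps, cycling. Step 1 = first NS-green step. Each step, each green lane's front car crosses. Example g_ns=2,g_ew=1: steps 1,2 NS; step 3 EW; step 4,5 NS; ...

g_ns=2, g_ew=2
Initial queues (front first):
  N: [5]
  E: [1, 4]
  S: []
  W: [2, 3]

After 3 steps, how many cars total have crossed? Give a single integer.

Step 1 [NS]: N:car5-GO,E:wait,S:empty,W:wait | queues: N=0 E=2 S=0 W=2
Step 2 [NS]: N:empty,E:wait,S:empty,W:wait | queues: N=0 E=2 S=0 W=2
Step 3 [EW]: N:wait,E:car1-GO,S:wait,W:car2-GO | queues: N=0 E=1 S=0 W=1
Cars crossed by step 3: 3

Answer: 3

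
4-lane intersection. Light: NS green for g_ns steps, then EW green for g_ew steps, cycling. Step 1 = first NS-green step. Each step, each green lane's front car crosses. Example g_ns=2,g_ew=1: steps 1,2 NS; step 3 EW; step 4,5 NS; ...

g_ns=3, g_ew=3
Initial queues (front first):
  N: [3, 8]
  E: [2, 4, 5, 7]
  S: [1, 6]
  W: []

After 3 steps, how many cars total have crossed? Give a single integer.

Step 1 [NS]: N:car3-GO,E:wait,S:car1-GO,W:wait | queues: N=1 E=4 S=1 W=0
Step 2 [NS]: N:car8-GO,E:wait,S:car6-GO,W:wait | queues: N=0 E=4 S=0 W=0
Step 3 [NS]: N:empty,E:wait,S:empty,W:wait | queues: N=0 E=4 S=0 W=0
Cars crossed by step 3: 4

Answer: 4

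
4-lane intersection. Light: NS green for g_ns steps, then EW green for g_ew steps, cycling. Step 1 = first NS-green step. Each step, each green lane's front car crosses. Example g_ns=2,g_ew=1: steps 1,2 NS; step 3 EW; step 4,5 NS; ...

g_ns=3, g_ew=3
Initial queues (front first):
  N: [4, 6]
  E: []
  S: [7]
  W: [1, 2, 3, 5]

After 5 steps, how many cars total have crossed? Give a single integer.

Step 1 [NS]: N:car4-GO,E:wait,S:car7-GO,W:wait | queues: N=1 E=0 S=0 W=4
Step 2 [NS]: N:car6-GO,E:wait,S:empty,W:wait | queues: N=0 E=0 S=0 W=4
Step 3 [NS]: N:empty,E:wait,S:empty,W:wait | queues: N=0 E=0 S=0 W=4
Step 4 [EW]: N:wait,E:empty,S:wait,W:car1-GO | queues: N=0 E=0 S=0 W=3
Step 5 [EW]: N:wait,E:empty,S:wait,W:car2-GO | queues: N=0 E=0 S=0 W=2
Cars crossed by step 5: 5

Answer: 5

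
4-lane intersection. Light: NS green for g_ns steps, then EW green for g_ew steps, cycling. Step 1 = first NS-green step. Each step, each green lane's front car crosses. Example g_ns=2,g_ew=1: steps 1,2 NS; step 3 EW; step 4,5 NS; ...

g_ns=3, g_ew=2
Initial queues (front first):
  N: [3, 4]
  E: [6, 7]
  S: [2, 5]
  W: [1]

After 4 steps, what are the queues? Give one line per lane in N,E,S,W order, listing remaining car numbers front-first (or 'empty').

Step 1 [NS]: N:car3-GO,E:wait,S:car2-GO,W:wait | queues: N=1 E=2 S=1 W=1
Step 2 [NS]: N:car4-GO,E:wait,S:car5-GO,W:wait | queues: N=0 E=2 S=0 W=1
Step 3 [NS]: N:empty,E:wait,S:empty,W:wait | queues: N=0 E=2 S=0 W=1
Step 4 [EW]: N:wait,E:car6-GO,S:wait,W:car1-GO | queues: N=0 E=1 S=0 W=0

N: empty
E: 7
S: empty
W: empty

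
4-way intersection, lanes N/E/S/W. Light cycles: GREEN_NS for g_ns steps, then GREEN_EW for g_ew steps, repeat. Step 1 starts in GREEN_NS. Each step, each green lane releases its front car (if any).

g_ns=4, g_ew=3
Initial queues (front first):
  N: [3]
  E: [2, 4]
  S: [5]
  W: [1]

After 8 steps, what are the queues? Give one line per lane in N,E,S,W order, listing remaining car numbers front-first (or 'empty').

Step 1 [NS]: N:car3-GO,E:wait,S:car5-GO,W:wait | queues: N=0 E=2 S=0 W=1
Step 2 [NS]: N:empty,E:wait,S:empty,W:wait | queues: N=0 E=2 S=0 W=1
Step 3 [NS]: N:empty,E:wait,S:empty,W:wait | queues: N=0 E=2 S=0 W=1
Step 4 [NS]: N:empty,E:wait,S:empty,W:wait | queues: N=0 E=2 S=0 W=1
Step 5 [EW]: N:wait,E:car2-GO,S:wait,W:car1-GO | queues: N=0 E=1 S=0 W=0
Step 6 [EW]: N:wait,E:car4-GO,S:wait,W:empty | queues: N=0 E=0 S=0 W=0

N: empty
E: empty
S: empty
W: empty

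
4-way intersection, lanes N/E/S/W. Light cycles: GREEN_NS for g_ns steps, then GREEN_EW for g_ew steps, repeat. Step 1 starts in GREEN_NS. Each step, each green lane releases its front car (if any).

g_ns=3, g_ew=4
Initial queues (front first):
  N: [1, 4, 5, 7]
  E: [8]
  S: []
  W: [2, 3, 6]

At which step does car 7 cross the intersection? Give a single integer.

Step 1 [NS]: N:car1-GO,E:wait,S:empty,W:wait | queues: N=3 E=1 S=0 W=3
Step 2 [NS]: N:car4-GO,E:wait,S:empty,W:wait | queues: N=2 E=1 S=0 W=3
Step 3 [NS]: N:car5-GO,E:wait,S:empty,W:wait | queues: N=1 E=1 S=0 W=3
Step 4 [EW]: N:wait,E:car8-GO,S:wait,W:car2-GO | queues: N=1 E=0 S=0 W=2
Step 5 [EW]: N:wait,E:empty,S:wait,W:car3-GO | queues: N=1 E=0 S=0 W=1
Step 6 [EW]: N:wait,E:empty,S:wait,W:car6-GO | queues: N=1 E=0 S=0 W=0
Step 7 [EW]: N:wait,E:empty,S:wait,W:empty | queues: N=1 E=0 S=0 W=0
Step 8 [NS]: N:car7-GO,E:wait,S:empty,W:wait | queues: N=0 E=0 S=0 W=0
Car 7 crosses at step 8

8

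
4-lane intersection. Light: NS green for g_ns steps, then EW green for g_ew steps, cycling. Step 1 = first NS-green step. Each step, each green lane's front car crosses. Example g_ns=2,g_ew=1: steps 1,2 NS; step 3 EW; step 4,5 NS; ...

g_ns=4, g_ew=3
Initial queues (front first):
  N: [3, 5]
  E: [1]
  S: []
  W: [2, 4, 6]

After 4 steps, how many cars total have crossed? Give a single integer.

Step 1 [NS]: N:car3-GO,E:wait,S:empty,W:wait | queues: N=1 E=1 S=0 W=3
Step 2 [NS]: N:car5-GO,E:wait,S:empty,W:wait | queues: N=0 E=1 S=0 W=3
Step 3 [NS]: N:empty,E:wait,S:empty,W:wait | queues: N=0 E=1 S=0 W=3
Step 4 [NS]: N:empty,E:wait,S:empty,W:wait | queues: N=0 E=1 S=0 W=3
Cars crossed by step 4: 2

Answer: 2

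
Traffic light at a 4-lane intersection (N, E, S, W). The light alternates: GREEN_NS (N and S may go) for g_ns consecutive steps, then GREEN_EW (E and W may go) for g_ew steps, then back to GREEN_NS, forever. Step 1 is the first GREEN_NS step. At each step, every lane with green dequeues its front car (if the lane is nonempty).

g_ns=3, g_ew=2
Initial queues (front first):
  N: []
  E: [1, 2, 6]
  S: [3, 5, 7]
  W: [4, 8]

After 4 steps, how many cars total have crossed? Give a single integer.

Step 1 [NS]: N:empty,E:wait,S:car3-GO,W:wait | queues: N=0 E=3 S=2 W=2
Step 2 [NS]: N:empty,E:wait,S:car5-GO,W:wait | queues: N=0 E=3 S=1 W=2
Step 3 [NS]: N:empty,E:wait,S:car7-GO,W:wait | queues: N=0 E=3 S=0 W=2
Step 4 [EW]: N:wait,E:car1-GO,S:wait,W:car4-GO | queues: N=0 E=2 S=0 W=1
Cars crossed by step 4: 5

Answer: 5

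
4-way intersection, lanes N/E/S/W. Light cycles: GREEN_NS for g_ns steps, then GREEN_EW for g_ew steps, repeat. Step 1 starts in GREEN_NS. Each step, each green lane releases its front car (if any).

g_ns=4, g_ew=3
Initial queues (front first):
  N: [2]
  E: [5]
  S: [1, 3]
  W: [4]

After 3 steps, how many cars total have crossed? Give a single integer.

Step 1 [NS]: N:car2-GO,E:wait,S:car1-GO,W:wait | queues: N=0 E=1 S=1 W=1
Step 2 [NS]: N:empty,E:wait,S:car3-GO,W:wait | queues: N=0 E=1 S=0 W=1
Step 3 [NS]: N:empty,E:wait,S:empty,W:wait | queues: N=0 E=1 S=0 W=1
Cars crossed by step 3: 3

Answer: 3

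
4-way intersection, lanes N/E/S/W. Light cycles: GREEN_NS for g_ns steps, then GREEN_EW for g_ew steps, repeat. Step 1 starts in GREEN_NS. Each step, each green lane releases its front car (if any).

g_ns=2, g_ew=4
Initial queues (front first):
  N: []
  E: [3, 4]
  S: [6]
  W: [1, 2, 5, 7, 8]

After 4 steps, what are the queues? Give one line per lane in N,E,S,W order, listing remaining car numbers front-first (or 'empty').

Step 1 [NS]: N:empty,E:wait,S:car6-GO,W:wait | queues: N=0 E=2 S=0 W=5
Step 2 [NS]: N:empty,E:wait,S:empty,W:wait | queues: N=0 E=2 S=0 W=5
Step 3 [EW]: N:wait,E:car3-GO,S:wait,W:car1-GO | queues: N=0 E=1 S=0 W=4
Step 4 [EW]: N:wait,E:car4-GO,S:wait,W:car2-GO | queues: N=0 E=0 S=0 W=3

N: empty
E: empty
S: empty
W: 5 7 8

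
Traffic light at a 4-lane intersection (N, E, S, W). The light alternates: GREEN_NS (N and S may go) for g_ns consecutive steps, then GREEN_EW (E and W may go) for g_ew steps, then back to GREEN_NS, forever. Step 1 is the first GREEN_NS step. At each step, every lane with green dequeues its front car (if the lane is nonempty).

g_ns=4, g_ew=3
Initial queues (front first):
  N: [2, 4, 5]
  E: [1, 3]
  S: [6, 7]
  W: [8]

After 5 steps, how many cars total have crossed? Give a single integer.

Answer: 7

Derivation:
Step 1 [NS]: N:car2-GO,E:wait,S:car6-GO,W:wait | queues: N=2 E=2 S=1 W=1
Step 2 [NS]: N:car4-GO,E:wait,S:car7-GO,W:wait | queues: N=1 E=2 S=0 W=1
Step 3 [NS]: N:car5-GO,E:wait,S:empty,W:wait | queues: N=0 E=2 S=0 W=1
Step 4 [NS]: N:empty,E:wait,S:empty,W:wait | queues: N=0 E=2 S=0 W=1
Step 5 [EW]: N:wait,E:car1-GO,S:wait,W:car8-GO | queues: N=0 E=1 S=0 W=0
Cars crossed by step 5: 7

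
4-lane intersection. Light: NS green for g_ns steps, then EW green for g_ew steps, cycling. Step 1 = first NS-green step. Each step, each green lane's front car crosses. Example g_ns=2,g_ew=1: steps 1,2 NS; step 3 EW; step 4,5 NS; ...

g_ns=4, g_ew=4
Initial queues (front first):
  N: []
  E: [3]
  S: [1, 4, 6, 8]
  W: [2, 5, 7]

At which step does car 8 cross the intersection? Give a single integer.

Step 1 [NS]: N:empty,E:wait,S:car1-GO,W:wait | queues: N=0 E=1 S=3 W=3
Step 2 [NS]: N:empty,E:wait,S:car4-GO,W:wait | queues: N=0 E=1 S=2 W=3
Step 3 [NS]: N:empty,E:wait,S:car6-GO,W:wait | queues: N=0 E=1 S=1 W=3
Step 4 [NS]: N:empty,E:wait,S:car8-GO,W:wait | queues: N=0 E=1 S=0 W=3
Step 5 [EW]: N:wait,E:car3-GO,S:wait,W:car2-GO | queues: N=0 E=0 S=0 W=2
Step 6 [EW]: N:wait,E:empty,S:wait,W:car5-GO | queues: N=0 E=0 S=0 W=1
Step 7 [EW]: N:wait,E:empty,S:wait,W:car7-GO | queues: N=0 E=0 S=0 W=0
Car 8 crosses at step 4

4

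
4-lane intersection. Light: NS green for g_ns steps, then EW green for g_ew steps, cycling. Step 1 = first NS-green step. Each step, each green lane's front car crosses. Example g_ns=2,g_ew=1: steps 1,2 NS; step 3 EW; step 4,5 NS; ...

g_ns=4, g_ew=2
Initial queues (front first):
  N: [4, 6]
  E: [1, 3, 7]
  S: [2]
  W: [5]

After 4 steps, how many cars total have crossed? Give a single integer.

Step 1 [NS]: N:car4-GO,E:wait,S:car2-GO,W:wait | queues: N=1 E=3 S=0 W=1
Step 2 [NS]: N:car6-GO,E:wait,S:empty,W:wait | queues: N=0 E=3 S=0 W=1
Step 3 [NS]: N:empty,E:wait,S:empty,W:wait | queues: N=0 E=3 S=0 W=1
Step 4 [NS]: N:empty,E:wait,S:empty,W:wait | queues: N=0 E=3 S=0 W=1
Cars crossed by step 4: 3

Answer: 3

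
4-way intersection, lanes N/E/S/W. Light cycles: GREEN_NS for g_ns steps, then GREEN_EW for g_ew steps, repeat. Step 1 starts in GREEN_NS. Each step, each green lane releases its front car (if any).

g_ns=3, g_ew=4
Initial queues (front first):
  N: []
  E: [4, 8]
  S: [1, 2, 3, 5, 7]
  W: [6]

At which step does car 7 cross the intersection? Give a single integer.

Step 1 [NS]: N:empty,E:wait,S:car1-GO,W:wait | queues: N=0 E=2 S=4 W=1
Step 2 [NS]: N:empty,E:wait,S:car2-GO,W:wait | queues: N=0 E=2 S=3 W=1
Step 3 [NS]: N:empty,E:wait,S:car3-GO,W:wait | queues: N=0 E=2 S=2 W=1
Step 4 [EW]: N:wait,E:car4-GO,S:wait,W:car6-GO | queues: N=0 E=1 S=2 W=0
Step 5 [EW]: N:wait,E:car8-GO,S:wait,W:empty | queues: N=0 E=0 S=2 W=0
Step 6 [EW]: N:wait,E:empty,S:wait,W:empty | queues: N=0 E=0 S=2 W=0
Step 7 [EW]: N:wait,E:empty,S:wait,W:empty | queues: N=0 E=0 S=2 W=0
Step 8 [NS]: N:empty,E:wait,S:car5-GO,W:wait | queues: N=0 E=0 S=1 W=0
Step 9 [NS]: N:empty,E:wait,S:car7-GO,W:wait | queues: N=0 E=0 S=0 W=0
Car 7 crosses at step 9

9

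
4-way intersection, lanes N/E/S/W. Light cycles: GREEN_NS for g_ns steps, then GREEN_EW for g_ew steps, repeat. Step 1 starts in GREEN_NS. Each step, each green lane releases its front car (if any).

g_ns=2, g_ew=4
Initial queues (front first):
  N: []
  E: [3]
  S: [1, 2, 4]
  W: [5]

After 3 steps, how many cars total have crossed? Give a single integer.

Step 1 [NS]: N:empty,E:wait,S:car1-GO,W:wait | queues: N=0 E=1 S=2 W=1
Step 2 [NS]: N:empty,E:wait,S:car2-GO,W:wait | queues: N=0 E=1 S=1 W=1
Step 3 [EW]: N:wait,E:car3-GO,S:wait,W:car5-GO | queues: N=0 E=0 S=1 W=0
Cars crossed by step 3: 4

Answer: 4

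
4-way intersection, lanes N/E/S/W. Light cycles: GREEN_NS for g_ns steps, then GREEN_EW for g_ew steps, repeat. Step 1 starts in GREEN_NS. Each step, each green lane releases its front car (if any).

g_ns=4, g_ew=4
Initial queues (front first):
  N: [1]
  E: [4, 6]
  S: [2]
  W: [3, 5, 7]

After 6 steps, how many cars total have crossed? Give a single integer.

Answer: 6

Derivation:
Step 1 [NS]: N:car1-GO,E:wait,S:car2-GO,W:wait | queues: N=0 E=2 S=0 W=3
Step 2 [NS]: N:empty,E:wait,S:empty,W:wait | queues: N=0 E=2 S=0 W=3
Step 3 [NS]: N:empty,E:wait,S:empty,W:wait | queues: N=0 E=2 S=0 W=3
Step 4 [NS]: N:empty,E:wait,S:empty,W:wait | queues: N=0 E=2 S=0 W=3
Step 5 [EW]: N:wait,E:car4-GO,S:wait,W:car3-GO | queues: N=0 E=1 S=0 W=2
Step 6 [EW]: N:wait,E:car6-GO,S:wait,W:car5-GO | queues: N=0 E=0 S=0 W=1
Cars crossed by step 6: 6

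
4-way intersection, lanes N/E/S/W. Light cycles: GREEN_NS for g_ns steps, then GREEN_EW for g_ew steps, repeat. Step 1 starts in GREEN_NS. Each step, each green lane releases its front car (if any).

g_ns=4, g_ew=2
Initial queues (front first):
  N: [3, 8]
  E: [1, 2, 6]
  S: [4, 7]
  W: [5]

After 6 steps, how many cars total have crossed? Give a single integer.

Step 1 [NS]: N:car3-GO,E:wait,S:car4-GO,W:wait | queues: N=1 E=3 S=1 W=1
Step 2 [NS]: N:car8-GO,E:wait,S:car7-GO,W:wait | queues: N=0 E=3 S=0 W=1
Step 3 [NS]: N:empty,E:wait,S:empty,W:wait | queues: N=0 E=3 S=0 W=1
Step 4 [NS]: N:empty,E:wait,S:empty,W:wait | queues: N=0 E=3 S=0 W=1
Step 5 [EW]: N:wait,E:car1-GO,S:wait,W:car5-GO | queues: N=0 E=2 S=0 W=0
Step 6 [EW]: N:wait,E:car2-GO,S:wait,W:empty | queues: N=0 E=1 S=0 W=0
Cars crossed by step 6: 7

Answer: 7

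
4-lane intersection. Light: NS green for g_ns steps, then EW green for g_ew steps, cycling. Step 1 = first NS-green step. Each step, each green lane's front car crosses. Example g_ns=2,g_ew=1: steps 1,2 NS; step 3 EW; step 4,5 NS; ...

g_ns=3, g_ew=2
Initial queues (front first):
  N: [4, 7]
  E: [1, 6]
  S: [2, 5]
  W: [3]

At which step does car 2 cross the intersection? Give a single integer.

Step 1 [NS]: N:car4-GO,E:wait,S:car2-GO,W:wait | queues: N=1 E=2 S=1 W=1
Step 2 [NS]: N:car7-GO,E:wait,S:car5-GO,W:wait | queues: N=0 E=2 S=0 W=1
Step 3 [NS]: N:empty,E:wait,S:empty,W:wait | queues: N=0 E=2 S=0 W=1
Step 4 [EW]: N:wait,E:car1-GO,S:wait,W:car3-GO | queues: N=0 E=1 S=0 W=0
Step 5 [EW]: N:wait,E:car6-GO,S:wait,W:empty | queues: N=0 E=0 S=0 W=0
Car 2 crosses at step 1

1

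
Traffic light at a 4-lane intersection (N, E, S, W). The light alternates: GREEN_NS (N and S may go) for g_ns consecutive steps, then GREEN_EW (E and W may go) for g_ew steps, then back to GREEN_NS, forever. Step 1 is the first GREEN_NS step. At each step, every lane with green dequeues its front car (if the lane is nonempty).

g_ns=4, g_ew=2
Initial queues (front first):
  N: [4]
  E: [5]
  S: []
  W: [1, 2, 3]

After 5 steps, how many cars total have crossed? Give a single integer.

Step 1 [NS]: N:car4-GO,E:wait,S:empty,W:wait | queues: N=0 E=1 S=0 W=3
Step 2 [NS]: N:empty,E:wait,S:empty,W:wait | queues: N=0 E=1 S=0 W=3
Step 3 [NS]: N:empty,E:wait,S:empty,W:wait | queues: N=0 E=1 S=0 W=3
Step 4 [NS]: N:empty,E:wait,S:empty,W:wait | queues: N=0 E=1 S=0 W=3
Step 5 [EW]: N:wait,E:car5-GO,S:wait,W:car1-GO | queues: N=0 E=0 S=0 W=2
Cars crossed by step 5: 3

Answer: 3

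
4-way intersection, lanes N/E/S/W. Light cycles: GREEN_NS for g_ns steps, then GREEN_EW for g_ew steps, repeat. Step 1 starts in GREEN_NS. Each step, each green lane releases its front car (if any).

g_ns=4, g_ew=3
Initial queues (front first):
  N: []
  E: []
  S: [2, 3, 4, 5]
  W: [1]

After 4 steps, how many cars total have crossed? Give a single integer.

Answer: 4

Derivation:
Step 1 [NS]: N:empty,E:wait,S:car2-GO,W:wait | queues: N=0 E=0 S=3 W=1
Step 2 [NS]: N:empty,E:wait,S:car3-GO,W:wait | queues: N=0 E=0 S=2 W=1
Step 3 [NS]: N:empty,E:wait,S:car4-GO,W:wait | queues: N=0 E=0 S=1 W=1
Step 4 [NS]: N:empty,E:wait,S:car5-GO,W:wait | queues: N=0 E=0 S=0 W=1
Cars crossed by step 4: 4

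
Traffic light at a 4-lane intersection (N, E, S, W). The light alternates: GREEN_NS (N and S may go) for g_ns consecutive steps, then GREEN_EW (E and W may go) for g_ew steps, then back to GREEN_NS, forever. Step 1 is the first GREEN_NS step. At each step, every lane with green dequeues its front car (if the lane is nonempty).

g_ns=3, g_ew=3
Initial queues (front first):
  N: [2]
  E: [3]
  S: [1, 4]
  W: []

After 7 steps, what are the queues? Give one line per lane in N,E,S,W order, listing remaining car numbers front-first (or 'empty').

Step 1 [NS]: N:car2-GO,E:wait,S:car1-GO,W:wait | queues: N=0 E=1 S=1 W=0
Step 2 [NS]: N:empty,E:wait,S:car4-GO,W:wait | queues: N=0 E=1 S=0 W=0
Step 3 [NS]: N:empty,E:wait,S:empty,W:wait | queues: N=0 E=1 S=0 W=0
Step 4 [EW]: N:wait,E:car3-GO,S:wait,W:empty | queues: N=0 E=0 S=0 W=0

N: empty
E: empty
S: empty
W: empty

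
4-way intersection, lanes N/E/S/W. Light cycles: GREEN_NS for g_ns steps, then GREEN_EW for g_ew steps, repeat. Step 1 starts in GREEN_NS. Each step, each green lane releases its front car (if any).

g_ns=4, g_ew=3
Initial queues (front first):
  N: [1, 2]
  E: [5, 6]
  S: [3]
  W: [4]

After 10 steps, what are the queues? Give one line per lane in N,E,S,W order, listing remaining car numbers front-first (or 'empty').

Step 1 [NS]: N:car1-GO,E:wait,S:car3-GO,W:wait | queues: N=1 E=2 S=0 W=1
Step 2 [NS]: N:car2-GO,E:wait,S:empty,W:wait | queues: N=0 E=2 S=0 W=1
Step 3 [NS]: N:empty,E:wait,S:empty,W:wait | queues: N=0 E=2 S=0 W=1
Step 4 [NS]: N:empty,E:wait,S:empty,W:wait | queues: N=0 E=2 S=0 W=1
Step 5 [EW]: N:wait,E:car5-GO,S:wait,W:car4-GO | queues: N=0 E=1 S=0 W=0
Step 6 [EW]: N:wait,E:car6-GO,S:wait,W:empty | queues: N=0 E=0 S=0 W=0

N: empty
E: empty
S: empty
W: empty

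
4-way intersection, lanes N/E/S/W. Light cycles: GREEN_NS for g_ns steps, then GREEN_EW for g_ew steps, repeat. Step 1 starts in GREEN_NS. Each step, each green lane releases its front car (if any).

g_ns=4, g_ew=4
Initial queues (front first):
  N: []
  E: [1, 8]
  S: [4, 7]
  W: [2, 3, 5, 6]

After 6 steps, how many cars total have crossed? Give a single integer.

Step 1 [NS]: N:empty,E:wait,S:car4-GO,W:wait | queues: N=0 E=2 S=1 W=4
Step 2 [NS]: N:empty,E:wait,S:car7-GO,W:wait | queues: N=0 E=2 S=0 W=4
Step 3 [NS]: N:empty,E:wait,S:empty,W:wait | queues: N=0 E=2 S=0 W=4
Step 4 [NS]: N:empty,E:wait,S:empty,W:wait | queues: N=0 E=2 S=0 W=4
Step 5 [EW]: N:wait,E:car1-GO,S:wait,W:car2-GO | queues: N=0 E=1 S=0 W=3
Step 6 [EW]: N:wait,E:car8-GO,S:wait,W:car3-GO | queues: N=0 E=0 S=0 W=2
Cars crossed by step 6: 6

Answer: 6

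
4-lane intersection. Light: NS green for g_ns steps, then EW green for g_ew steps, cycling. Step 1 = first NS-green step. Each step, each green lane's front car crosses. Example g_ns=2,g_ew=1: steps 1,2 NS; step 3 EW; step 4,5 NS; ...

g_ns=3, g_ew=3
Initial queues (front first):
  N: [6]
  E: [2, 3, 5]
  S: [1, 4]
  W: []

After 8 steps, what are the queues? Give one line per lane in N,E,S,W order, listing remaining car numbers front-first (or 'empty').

Step 1 [NS]: N:car6-GO,E:wait,S:car1-GO,W:wait | queues: N=0 E=3 S=1 W=0
Step 2 [NS]: N:empty,E:wait,S:car4-GO,W:wait | queues: N=0 E=3 S=0 W=0
Step 3 [NS]: N:empty,E:wait,S:empty,W:wait | queues: N=0 E=3 S=0 W=0
Step 4 [EW]: N:wait,E:car2-GO,S:wait,W:empty | queues: N=0 E=2 S=0 W=0
Step 5 [EW]: N:wait,E:car3-GO,S:wait,W:empty | queues: N=0 E=1 S=0 W=0
Step 6 [EW]: N:wait,E:car5-GO,S:wait,W:empty | queues: N=0 E=0 S=0 W=0

N: empty
E: empty
S: empty
W: empty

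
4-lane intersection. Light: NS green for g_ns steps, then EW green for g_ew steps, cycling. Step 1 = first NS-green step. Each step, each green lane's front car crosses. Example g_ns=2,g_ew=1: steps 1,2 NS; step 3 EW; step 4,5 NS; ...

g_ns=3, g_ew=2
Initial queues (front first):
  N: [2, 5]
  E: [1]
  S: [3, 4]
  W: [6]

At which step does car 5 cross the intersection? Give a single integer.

Step 1 [NS]: N:car2-GO,E:wait,S:car3-GO,W:wait | queues: N=1 E=1 S=1 W=1
Step 2 [NS]: N:car5-GO,E:wait,S:car4-GO,W:wait | queues: N=0 E=1 S=0 W=1
Step 3 [NS]: N:empty,E:wait,S:empty,W:wait | queues: N=0 E=1 S=0 W=1
Step 4 [EW]: N:wait,E:car1-GO,S:wait,W:car6-GO | queues: N=0 E=0 S=0 W=0
Car 5 crosses at step 2

2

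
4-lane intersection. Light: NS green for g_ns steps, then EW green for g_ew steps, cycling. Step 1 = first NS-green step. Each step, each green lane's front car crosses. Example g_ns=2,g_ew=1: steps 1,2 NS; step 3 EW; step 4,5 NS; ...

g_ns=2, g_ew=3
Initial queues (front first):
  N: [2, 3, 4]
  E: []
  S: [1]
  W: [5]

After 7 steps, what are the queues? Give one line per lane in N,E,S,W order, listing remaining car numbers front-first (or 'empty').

Step 1 [NS]: N:car2-GO,E:wait,S:car1-GO,W:wait | queues: N=2 E=0 S=0 W=1
Step 2 [NS]: N:car3-GO,E:wait,S:empty,W:wait | queues: N=1 E=0 S=0 W=1
Step 3 [EW]: N:wait,E:empty,S:wait,W:car5-GO | queues: N=1 E=0 S=0 W=0
Step 4 [EW]: N:wait,E:empty,S:wait,W:empty | queues: N=1 E=0 S=0 W=0
Step 5 [EW]: N:wait,E:empty,S:wait,W:empty | queues: N=1 E=0 S=0 W=0
Step 6 [NS]: N:car4-GO,E:wait,S:empty,W:wait | queues: N=0 E=0 S=0 W=0

N: empty
E: empty
S: empty
W: empty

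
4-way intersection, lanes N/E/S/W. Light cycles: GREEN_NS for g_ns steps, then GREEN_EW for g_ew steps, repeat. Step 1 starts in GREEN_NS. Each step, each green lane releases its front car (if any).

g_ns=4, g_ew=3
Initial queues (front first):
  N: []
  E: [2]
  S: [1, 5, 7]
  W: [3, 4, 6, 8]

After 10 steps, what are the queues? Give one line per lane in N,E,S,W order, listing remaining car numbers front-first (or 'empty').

Step 1 [NS]: N:empty,E:wait,S:car1-GO,W:wait | queues: N=0 E=1 S=2 W=4
Step 2 [NS]: N:empty,E:wait,S:car5-GO,W:wait | queues: N=0 E=1 S=1 W=4
Step 3 [NS]: N:empty,E:wait,S:car7-GO,W:wait | queues: N=0 E=1 S=0 W=4
Step 4 [NS]: N:empty,E:wait,S:empty,W:wait | queues: N=0 E=1 S=0 W=4
Step 5 [EW]: N:wait,E:car2-GO,S:wait,W:car3-GO | queues: N=0 E=0 S=0 W=3
Step 6 [EW]: N:wait,E:empty,S:wait,W:car4-GO | queues: N=0 E=0 S=0 W=2
Step 7 [EW]: N:wait,E:empty,S:wait,W:car6-GO | queues: N=0 E=0 S=0 W=1
Step 8 [NS]: N:empty,E:wait,S:empty,W:wait | queues: N=0 E=0 S=0 W=1
Step 9 [NS]: N:empty,E:wait,S:empty,W:wait | queues: N=0 E=0 S=0 W=1
Step 10 [NS]: N:empty,E:wait,S:empty,W:wait | queues: N=0 E=0 S=0 W=1

N: empty
E: empty
S: empty
W: 8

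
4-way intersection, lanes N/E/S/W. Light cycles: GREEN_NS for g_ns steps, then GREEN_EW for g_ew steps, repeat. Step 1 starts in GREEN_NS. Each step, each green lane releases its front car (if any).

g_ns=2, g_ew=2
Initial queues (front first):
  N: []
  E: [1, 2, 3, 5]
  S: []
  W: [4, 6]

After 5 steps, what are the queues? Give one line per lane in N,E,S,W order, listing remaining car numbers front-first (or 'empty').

Step 1 [NS]: N:empty,E:wait,S:empty,W:wait | queues: N=0 E=4 S=0 W=2
Step 2 [NS]: N:empty,E:wait,S:empty,W:wait | queues: N=0 E=4 S=0 W=2
Step 3 [EW]: N:wait,E:car1-GO,S:wait,W:car4-GO | queues: N=0 E=3 S=0 W=1
Step 4 [EW]: N:wait,E:car2-GO,S:wait,W:car6-GO | queues: N=0 E=2 S=0 W=0
Step 5 [NS]: N:empty,E:wait,S:empty,W:wait | queues: N=0 E=2 S=0 W=0

N: empty
E: 3 5
S: empty
W: empty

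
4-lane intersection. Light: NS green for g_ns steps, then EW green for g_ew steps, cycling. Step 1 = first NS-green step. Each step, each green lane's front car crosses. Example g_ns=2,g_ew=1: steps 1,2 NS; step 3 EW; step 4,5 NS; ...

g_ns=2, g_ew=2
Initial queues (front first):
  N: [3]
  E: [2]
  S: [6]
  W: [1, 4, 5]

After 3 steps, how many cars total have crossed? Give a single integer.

Answer: 4

Derivation:
Step 1 [NS]: N:car3-GO,E:wait,S:car6-GO,W:wait | queues: N=0 E=1 S=0 W=3
Step 2 [NS]: N:empty,E:wait,S:empty,W:wait | queues: N=0 E=1 S=0 W=3
Step 3 [EW]: N:wait,E:car2-GO,S:wait,W:car1-GO | queues: N=0 E=0 S=0 W=2
Cars crossed by step 3: 4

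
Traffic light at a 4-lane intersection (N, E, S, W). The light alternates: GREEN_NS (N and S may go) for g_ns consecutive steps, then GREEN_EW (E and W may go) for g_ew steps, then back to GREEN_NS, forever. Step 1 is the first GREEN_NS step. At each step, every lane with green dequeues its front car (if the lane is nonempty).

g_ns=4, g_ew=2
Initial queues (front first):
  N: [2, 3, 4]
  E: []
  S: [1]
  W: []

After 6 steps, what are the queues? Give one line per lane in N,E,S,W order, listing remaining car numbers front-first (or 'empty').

Step 1 [NS]: N:car2-GO,E:wait,S:car1-GO,W:wait | queues: N=2 E=0 S=0 W=0
Step 2 [NS]: N:car3-GO,E:wait,S:empty,W:wait | queues: N=1 E=0 S=0 W=0
Step 3 [NS]: N:car4-GO,E:wait,S:empty,W:wait | queues: N=0 E=0 S=0 W=0

N: empty
E: empty
S: empty
W: empty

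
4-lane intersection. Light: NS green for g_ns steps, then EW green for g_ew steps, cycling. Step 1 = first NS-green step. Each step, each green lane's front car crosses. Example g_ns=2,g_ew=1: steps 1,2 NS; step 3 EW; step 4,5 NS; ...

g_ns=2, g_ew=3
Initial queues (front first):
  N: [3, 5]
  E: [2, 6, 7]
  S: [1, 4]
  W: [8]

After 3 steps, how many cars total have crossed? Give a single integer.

Answer: 6

Derivation:
Step 1 [NS]: N:car3-GO,E:wait,S:car1-GO,W:wait | queues: N=1 E=3 S=1 W=1
Step 2 [NS]: N:car5-GO,E:wait,S:car4-GO,W:wait | queues: N=0 E=3 S=0 W=1
Step 3 [EW]: N:wait,E:car2-GO,S:wait,W:car8-GO | queues: N=0 E=2 S=0 W=0
Cars crossed by step 3: 6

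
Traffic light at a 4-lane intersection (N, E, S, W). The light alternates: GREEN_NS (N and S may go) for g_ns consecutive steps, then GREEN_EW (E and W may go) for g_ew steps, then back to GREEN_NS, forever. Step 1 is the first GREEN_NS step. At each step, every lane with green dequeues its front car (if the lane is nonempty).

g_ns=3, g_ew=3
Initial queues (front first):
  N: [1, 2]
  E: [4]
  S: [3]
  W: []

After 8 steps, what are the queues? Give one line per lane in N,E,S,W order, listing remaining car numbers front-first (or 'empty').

Step 1 [NS]: N:car1-GO,E:wait,S:car3-GO,W:wait | queues: N=1 E=1 S=0 W=0
Step 2 [NS]: N:car2-GO,E:wait,S:empty,W:wait | queues: N=0 E=1 S=0 W=0
Step 3 [NS]: N:empty,E:wait,S:empty,W:wait | queues: N=0 E=1 S=0 W=0
Step 4 [EW]: N:wait,E:car4-GO,S:wait,W:empty | queues: N=0 E=0 S=0 W=0

N: empty
E: empty
S: empty
W: empty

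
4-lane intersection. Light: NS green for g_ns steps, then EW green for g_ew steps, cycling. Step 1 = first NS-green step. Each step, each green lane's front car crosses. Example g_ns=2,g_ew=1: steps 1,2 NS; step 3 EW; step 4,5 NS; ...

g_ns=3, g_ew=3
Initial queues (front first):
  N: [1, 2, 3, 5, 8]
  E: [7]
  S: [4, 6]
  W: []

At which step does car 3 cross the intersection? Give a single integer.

Step 1 [NS]: N:car1-GO,E:wait,S:car4-GO,W:wait | queues: N=4 E=1 S=1 W=0
Step 2 [NS]: N:car2-GO,E:wait,S:car6-GO,W:wait | queues: N=3 E=1 S=0 W=0
Step 3 [NS]: N:car3-GO,E:wait,S:empty,W:wait | queues: N=2 E=1 S=0 W=0
Step 4 [EW]: N:wait,E:car7-GO,S:wait,W:empty | queues: N=2 E=0 S=0 W=0
Step 5 [EW]: N:wait,E:empty,S:wait,W:empty | queues: N=2 E=0 S=0 W=0
Step 6 [EW]: N:wait,E:empty,S:wait,W:empty | queues: N=2 E=0 S=0 W=0
Step 7 [NS]: N:car5-GO,E:wait,S:empty,W:wait | queues: N=1 E=0 S=0 W=0
Step 8 [NS]: N:car8-GO,E:wait,S:empty,W:wait | queues: N=0 E=0 S=0 W=0
Car 3 crosses at step 3

3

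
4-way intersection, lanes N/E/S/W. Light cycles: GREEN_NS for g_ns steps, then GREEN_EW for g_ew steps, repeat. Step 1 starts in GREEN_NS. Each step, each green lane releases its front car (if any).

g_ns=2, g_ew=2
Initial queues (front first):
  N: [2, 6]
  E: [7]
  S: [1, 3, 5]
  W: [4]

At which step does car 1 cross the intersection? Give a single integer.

Step 1 [NS]: N:car2-GO,E:wait,S:car1-GO,W:wait | queues: N=1 E=1 S=2 W=1
Step 2 [NS]: N:car6-GO,E:wait,S:car3-GO,W:wait | queues: N=0 E=1 S=1 W=1
Step 3 [EW]: N:wait,E:car7-GO,S:wait,W:car4-GO | queues: N=0 E=0 S=1 W=0
Step 4 [EW]: N:wait,E:empty,S:wait,W:empty | queues: N=0 E=0 S=1 W=0
Step 5 [NS]: N:empty,E:wait,S:car5-GO,W:wait | queues: N=0 E=0 S=0 W=0
Car 1 crosses at step 1

1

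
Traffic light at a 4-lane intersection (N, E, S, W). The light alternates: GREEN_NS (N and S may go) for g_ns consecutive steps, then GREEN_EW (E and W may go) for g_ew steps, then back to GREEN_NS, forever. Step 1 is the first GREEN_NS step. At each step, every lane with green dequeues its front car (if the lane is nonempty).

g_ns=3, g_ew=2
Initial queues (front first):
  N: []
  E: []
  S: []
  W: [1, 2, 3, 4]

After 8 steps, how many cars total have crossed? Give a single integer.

Answer: 2

Derivation:
Step 1 [NS]: N:empty,E:wait,S:empty,W:wait | queues: N=0 E=0 S=0 W=4
Step 2 [NS]: N:empty,E:wait,S:empty,W:wait | queues: N=0 E=0 S=0 W=4
Step 3 [NS]: N:empty,E:wait,S:empty,W:wait | queues: N=0 E=0 S=0 W=4
Step 4 [EW]: N:wait,E:empty,S:wait,W:car1-GO | queues: N=0 E=0 S=0 W=3
Step 5 [EW]: N:wait,E:empty,S:wait,W:car2-GO | queues: N=0 E=0 S=0 W=2
Step 6 [NS]: N:empty,E:wait,S:empty,W:wait | queues: N=0 E=0 S=0 W=2
Step 7 [NS]: N:empty,E:wait,S:empty,W:wait | queues: N=0 E=0 S=0 W=2
Step 8 [NS]: N:empty,E:wait,S:empty,W:wait | queues: N=0 E=0 S=0 W=2
Cars crossed by step 8: 2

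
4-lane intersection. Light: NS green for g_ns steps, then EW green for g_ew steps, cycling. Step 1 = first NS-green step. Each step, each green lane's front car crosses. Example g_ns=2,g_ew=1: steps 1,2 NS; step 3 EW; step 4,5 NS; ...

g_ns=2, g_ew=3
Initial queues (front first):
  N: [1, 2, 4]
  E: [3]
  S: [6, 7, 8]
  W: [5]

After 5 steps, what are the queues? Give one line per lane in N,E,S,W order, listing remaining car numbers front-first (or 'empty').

Step 1 [NS]: N:car1-GO,E:wait,S:car6-GO,W:wait | queues: N=2 E=1 S=2 W=1
Step 2 [NS]: N:car2-GO,E:wait,S:car7-GO,W:wait | queues: N=1 E=1 S=1 W=1
Step 3 [EW]: N:wait,E:car3-GO,S:wait,W:car5-GO | queues: N=1 E=0 S=1 W=0
Step 4 [EW]: N:wait,E:empty,S:wait,W:empty | queues: N=1 E=0 S=1 W=0
Step 5 [EW]: N:wait,E:empty,S:wait,W:empty | queues: N=1 E=0 S=1 W=0

N: 4
E: empty
S: 8
W: empty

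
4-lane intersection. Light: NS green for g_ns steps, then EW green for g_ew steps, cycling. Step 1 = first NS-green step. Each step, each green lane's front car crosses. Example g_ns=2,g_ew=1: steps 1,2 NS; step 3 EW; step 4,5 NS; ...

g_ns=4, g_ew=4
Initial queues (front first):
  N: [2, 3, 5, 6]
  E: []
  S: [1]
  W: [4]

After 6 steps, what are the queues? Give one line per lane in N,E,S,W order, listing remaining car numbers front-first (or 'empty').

Step 1 [NS]: N:car2-GO,E:wait,S:car1-GO,W:wait | queues: N=3 E=0 S=0 W=1
Step 2 [NS]: N:car3-GO,E:wait,S:empty,W:wait | queues: N=2 E=0 S=0 W=1
Step 3 [NS]: N:car5-GO,E:wait,S:empty,W:wait | queues: N=1 E=0 S=0 W=1
Step 4 [NS]: N:car6-GO,E:wait,S:empty,W:wait | queues: N=0 E=0 S=0 W=1
Step 5 [EW]: N:wait,E:empty,S:wait,W:car4-GO | queues: N=0 E=0 S=0 W=0

N: empty
E: empty
S: empty
W: empty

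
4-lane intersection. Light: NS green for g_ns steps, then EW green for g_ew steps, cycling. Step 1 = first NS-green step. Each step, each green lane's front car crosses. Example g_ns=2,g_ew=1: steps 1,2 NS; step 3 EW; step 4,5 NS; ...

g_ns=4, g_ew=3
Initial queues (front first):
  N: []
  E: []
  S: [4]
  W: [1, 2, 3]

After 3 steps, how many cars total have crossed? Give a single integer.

Step 1 [NS]: N:empty,E:wait,S:car4-GO,W:wait | queues: N=0 E=0 S=0 W=3
Step 2 [NS]: N:empty,E:wait,S:empty,W:wait | queues: N=0 E=0 S=0 W=3
Step 3 [NS]: N:empty,E:wait,S:empty,W:wait | queues: N=0 E=0 S=0 W=3
Cars crossed by step 3: 1

Answer: 1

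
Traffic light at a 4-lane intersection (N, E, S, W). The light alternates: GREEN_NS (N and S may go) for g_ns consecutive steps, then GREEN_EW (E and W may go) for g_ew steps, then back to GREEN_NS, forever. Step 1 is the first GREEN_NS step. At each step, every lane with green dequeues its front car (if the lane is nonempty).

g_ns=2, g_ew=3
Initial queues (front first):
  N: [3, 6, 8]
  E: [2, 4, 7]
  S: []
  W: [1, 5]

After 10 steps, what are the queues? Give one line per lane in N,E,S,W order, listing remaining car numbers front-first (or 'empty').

Step 1 [NS]: N:car3-GO,E:wait,S:empty,W:wait | queues: N=2 E=3 S=0 W=2
Step 2 [NS]: N:car6-GO,E:wait,S:empty,W:wait | queues: N=1 E=3 S=0 W=2
Step 3 [EW]: N:wait,E:car2-GO,S:wait,W:car1-GO | queues: N=1 E=2 S=0 W=1
Step 4 [EW]: N:wait,E:car4-GO,S:wait,W:car5-GO | queues: N=1 E=1 S=0 W=0
Step 5 [EW]: N:wait,E:car7-GO,S:wait,W:empty | queues: N=1 E=0 S=0 W=0
Step 6 [NS]: N:car8-GO,E:wait,S:empty,W:wait | queues: N=0 E=0 S=0 W=0

N: empty
E: empty
S: empty
W: empty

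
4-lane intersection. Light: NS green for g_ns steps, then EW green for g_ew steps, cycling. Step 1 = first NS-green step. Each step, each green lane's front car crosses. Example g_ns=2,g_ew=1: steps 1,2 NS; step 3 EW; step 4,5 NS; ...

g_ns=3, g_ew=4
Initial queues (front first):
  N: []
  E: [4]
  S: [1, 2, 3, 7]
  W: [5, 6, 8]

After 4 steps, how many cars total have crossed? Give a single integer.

Answer: 5

Derivation:
Step 1 [NS]: N:empty,E:wait,S:car1-GO,W:wait | queues: N=0 E=1 S=3 W=3
Step 2 [NS]: N:empty,E:wait,S:car2-GO,W:wait | queues: N=0 E=1 S=2 W=3
Step 3 [NS]: N:empty,E:wait,S:car3-GO,W:wait | queues: N=0 E=1 S=1 W=3
Step 4 [EW]: N:wait,E:car4-GO,S:wait,W:car5-GO | queues: N=0 E=0 S=1 W=2
Cars crossed by step 4: 5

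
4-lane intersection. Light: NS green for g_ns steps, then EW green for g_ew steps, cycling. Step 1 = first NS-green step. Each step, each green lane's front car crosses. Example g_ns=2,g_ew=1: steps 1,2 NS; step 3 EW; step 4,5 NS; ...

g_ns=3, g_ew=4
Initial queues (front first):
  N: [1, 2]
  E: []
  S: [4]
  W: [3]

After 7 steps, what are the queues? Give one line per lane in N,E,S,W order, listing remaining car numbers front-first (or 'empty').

Step 1 [NS]: N:car1-GO,E:wait,S:car4-GO,W:wait | queues: N=1 E=0 S=0 W=1
Step 2 [NS]: N:car2-GO,E:wait,S:empty,W:wait | queues: N=0 E=0 S=0 W=1
Step 3 [NS]: N:empty,E:wait,S:empty,W:wait | queues: N=0 E=0 S=0 W=1
Step 4 [EW]: N:wait,E:empty,S:wait,W:car3-GO | queues: N=0 E=0 S=0 W=0

N: empty
E: empty
S: empty
W: empty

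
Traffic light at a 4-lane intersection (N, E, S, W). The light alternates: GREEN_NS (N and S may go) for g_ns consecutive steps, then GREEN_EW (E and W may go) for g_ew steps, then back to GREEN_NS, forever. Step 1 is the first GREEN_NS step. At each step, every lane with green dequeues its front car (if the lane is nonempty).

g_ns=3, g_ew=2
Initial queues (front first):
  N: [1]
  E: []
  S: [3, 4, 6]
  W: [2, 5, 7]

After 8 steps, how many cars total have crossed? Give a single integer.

Step 1 [NS]: N:car1-GO,E:wait,S:car3-GO,W:wait | queues: N=0 E=0 S=2 W=3
Step 2 [NS]: N:empty,E:wait,S:car4-GO,W:wait | queues: N=0 E=0 S=1 W=3
Step 3 [NS]: N:empty,E:wait,S:car6-GO,W:wait | queues: N=0 E=0 S=0 W=3
Step 4 [EW]: N:wait,E:empty,S:wait,W:car2-GO | queues: N=0 E=0 S=0 W=2
Step 5 [EW]: N:wait,E:empty,S:wait,W:car5-GO | queues: N=0 E=0 S=0 W=1
Step 6 [NS]: N:empty,E:wait,S:empty,W:wait | queues: N=0 E=0 S=0 W=1
Step 7 [NS]: N:empty,E:wait,S:empty,W:wait | queues: N=0 E=0 S=0 W=1
Step 8 [NS]: N:empty,E:wait,S:empty,W:wait | queues: N=0 E=0 S=0 W=1
Cars crossed by step 8: 6

Answer: 6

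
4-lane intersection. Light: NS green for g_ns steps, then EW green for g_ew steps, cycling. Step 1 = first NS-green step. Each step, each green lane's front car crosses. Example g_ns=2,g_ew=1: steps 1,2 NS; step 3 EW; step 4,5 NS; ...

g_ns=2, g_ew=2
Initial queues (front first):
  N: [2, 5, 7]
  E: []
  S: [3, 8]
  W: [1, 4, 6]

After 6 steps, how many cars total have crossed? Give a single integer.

Answer: 7

Derivation:
Step 1 [NS]: N:car2-GO,E:wait,S:car3-GO,W:wait | queues: N=2 E=0 S=1 W=3
Step 2 [NS]: N:car5-GO,E:wait,S:car8-GO,W:wait | queues: N=1 E=0 S=0 W=3
Step 3 [EW]: N:wait,E:empty,S:wait,W:car1-GO | queues: N=1 E=0 S=0 W=2
Step 4 [EW]: N:wait,E:empty,S:wait,W:car4-GO | queues: N=1 E=0 S=0 W=1
Step 5 [NS]: N:car7-GO,E:wait,S:empty,W:wait | queues: N=0 E=0 S=0 W=1
Step 6 [NS]: N:empty,E:wait,S:empty,W:wait | queues: N=0 E=0 S=0 W=1
Cars crossed by step 6: 7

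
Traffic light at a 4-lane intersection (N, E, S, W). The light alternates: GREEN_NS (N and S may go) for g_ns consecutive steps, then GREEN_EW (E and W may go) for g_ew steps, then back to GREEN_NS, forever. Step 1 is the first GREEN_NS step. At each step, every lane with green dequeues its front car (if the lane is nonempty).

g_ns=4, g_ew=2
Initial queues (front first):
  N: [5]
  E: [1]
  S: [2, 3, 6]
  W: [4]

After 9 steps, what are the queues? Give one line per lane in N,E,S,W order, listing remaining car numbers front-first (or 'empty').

Step 1 [NS]: N:car5-GO,E:wait,S:car2-GO,W:wait | queues: N=0 E=1 S=2 W=1
Step 2 [NS]: N:empty,E:wait,S:car3-GO,W:wait | queues: N=0 E=1 S=1 W=1
Step 3 [NS]: N:empty,E:wait,S:car6-GO,W:wait | queues: N=0 E=1 S=0 W=1
Step 4 [NS]: N:empty,E:wait,S:empty,W:wait | queues: N=0 E=1 S=0 W=1
Step 5 [EW]: N:wait,E:car1-GO,S:wait,W:car4-GO | queues: N=0 E=0 S=0 W=0

N: empty
E: empty
S: empty
W: empty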